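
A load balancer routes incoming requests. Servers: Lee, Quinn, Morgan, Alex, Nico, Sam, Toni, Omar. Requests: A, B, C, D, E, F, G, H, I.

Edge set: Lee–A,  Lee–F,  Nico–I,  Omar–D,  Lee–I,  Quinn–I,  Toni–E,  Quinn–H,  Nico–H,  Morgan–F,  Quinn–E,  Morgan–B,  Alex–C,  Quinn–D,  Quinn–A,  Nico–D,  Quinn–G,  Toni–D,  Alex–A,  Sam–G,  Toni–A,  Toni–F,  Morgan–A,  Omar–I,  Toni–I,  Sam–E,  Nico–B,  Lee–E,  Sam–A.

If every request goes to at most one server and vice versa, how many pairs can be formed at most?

For example, pair Lee-I, Quinn-G, Morgan-F, Alex-C, Nico-B, Sam-E, Toni-A, Omar-D.
This saturates every server, so 8 is the maximum.

8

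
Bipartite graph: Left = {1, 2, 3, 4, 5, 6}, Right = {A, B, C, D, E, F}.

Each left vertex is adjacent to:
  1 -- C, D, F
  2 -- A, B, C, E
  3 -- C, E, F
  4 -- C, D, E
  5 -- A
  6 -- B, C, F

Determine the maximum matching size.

6

For example, pair 1–D, 2–E, 3–F, 4–C, 5–A, 6–B.
All 6 left vertices are matched, so no larger matching exists.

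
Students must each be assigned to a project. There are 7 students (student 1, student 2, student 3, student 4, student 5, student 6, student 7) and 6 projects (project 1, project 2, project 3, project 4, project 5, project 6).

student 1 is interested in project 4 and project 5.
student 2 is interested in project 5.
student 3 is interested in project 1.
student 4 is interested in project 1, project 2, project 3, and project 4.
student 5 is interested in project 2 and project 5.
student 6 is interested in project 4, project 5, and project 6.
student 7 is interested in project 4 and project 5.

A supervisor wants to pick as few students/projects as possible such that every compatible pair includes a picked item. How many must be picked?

The 6 edges student 1–project 4, student 2–project 5, student 3–project 1, student 4–project 3, student 5–project 2, student 6–project 6 form a matching, so any vertex cover needs at least 6 vertices (one per matched edge).
Conversely {student 3, student 4, student 5, student 6, project 4, project 5} meets every edge and has exactly 6 vertices, so 6 is optimal.

6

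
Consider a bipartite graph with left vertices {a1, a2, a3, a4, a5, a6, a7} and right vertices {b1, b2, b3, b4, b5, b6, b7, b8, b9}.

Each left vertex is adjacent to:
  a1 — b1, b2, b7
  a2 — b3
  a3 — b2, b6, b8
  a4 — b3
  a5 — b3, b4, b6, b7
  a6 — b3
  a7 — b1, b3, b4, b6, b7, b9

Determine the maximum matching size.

5

For example, pair a1-b2, a2-b3, a3-b8, a5-b6, a7-b7.
The set {a2, a4, a6} has only 1 neighbour ({b3}), so by Hall's theorem at most 5 of the 7 left vertices can be matched.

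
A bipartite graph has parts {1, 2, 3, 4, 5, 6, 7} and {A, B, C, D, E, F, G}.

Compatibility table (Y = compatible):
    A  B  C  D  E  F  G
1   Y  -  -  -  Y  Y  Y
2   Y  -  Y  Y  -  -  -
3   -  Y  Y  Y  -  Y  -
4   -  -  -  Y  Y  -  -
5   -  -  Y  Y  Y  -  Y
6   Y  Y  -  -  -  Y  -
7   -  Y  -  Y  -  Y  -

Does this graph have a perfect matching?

Yes

One maximum matching: 1→A, 2→D, 3→C, 4→E, 5→G, 6→F, 7→B.
All 7 left vertices are covered.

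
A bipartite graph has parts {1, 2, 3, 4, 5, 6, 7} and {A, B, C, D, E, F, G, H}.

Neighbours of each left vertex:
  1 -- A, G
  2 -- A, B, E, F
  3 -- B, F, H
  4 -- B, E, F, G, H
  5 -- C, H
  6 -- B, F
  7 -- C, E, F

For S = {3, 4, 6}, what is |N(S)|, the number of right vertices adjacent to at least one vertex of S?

The union of neighbours of {3, 4, 6} is {B, E, F, G, H}, which has 5 elements.
Since |N(S)| = 5 ≥ |S| = 3, Hall's condition holds for this subset.

5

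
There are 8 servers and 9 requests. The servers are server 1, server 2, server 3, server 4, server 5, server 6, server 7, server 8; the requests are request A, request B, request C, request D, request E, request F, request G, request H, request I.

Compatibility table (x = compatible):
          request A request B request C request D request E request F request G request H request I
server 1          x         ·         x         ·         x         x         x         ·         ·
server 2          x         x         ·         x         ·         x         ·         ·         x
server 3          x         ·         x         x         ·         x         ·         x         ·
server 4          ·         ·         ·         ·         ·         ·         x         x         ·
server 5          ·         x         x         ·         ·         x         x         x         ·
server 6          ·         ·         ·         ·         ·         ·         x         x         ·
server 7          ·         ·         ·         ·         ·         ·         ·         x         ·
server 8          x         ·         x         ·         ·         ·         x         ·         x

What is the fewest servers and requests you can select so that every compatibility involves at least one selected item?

7

{server 1, server 2, server 3, server 5, server 8, request G, request H} is a vertex cover of size 7: every edge has an endpoint in this set.
No smaller cover exists because server 1–request E, server 2–request I, server 3–request F, server 4–request H, server 5–request B, server 6–request G, server 8–request C is a matching of size 7, and a cover must include an endpoint of each of these disjoint edges (König's theorem).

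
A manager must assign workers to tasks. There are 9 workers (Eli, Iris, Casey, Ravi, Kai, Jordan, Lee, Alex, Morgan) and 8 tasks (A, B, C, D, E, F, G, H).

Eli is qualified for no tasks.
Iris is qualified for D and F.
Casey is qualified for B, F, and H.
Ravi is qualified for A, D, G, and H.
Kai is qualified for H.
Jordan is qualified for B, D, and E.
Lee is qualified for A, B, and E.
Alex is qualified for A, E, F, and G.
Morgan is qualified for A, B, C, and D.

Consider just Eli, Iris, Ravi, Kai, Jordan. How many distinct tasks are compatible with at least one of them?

The union of neighbours of {Eli, Iris, Ravi, Kai, Jordan} is {A, B, D, E, F, G, H}, which has 7 elements.
Since |N(S)| = 7 ≥ |S| = 5, Hall's condition holds for this subset.

7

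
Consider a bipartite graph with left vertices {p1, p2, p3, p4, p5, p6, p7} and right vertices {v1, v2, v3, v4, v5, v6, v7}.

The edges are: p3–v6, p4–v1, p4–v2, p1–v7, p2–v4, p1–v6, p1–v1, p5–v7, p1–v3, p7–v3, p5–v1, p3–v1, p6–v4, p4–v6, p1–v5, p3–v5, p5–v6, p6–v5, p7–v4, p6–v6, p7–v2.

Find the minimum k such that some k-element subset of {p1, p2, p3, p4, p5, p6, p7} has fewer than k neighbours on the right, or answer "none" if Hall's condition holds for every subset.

A matching saturating every left vertex exists, for instance p1→v3, p2→v4, p3→v6, p4→v1, p5→v7, p6→v5, p7→v2.
By Hall's marriage theorem, this means |N(S)| ≥ |S| for every subset S, so no violating subset exists.

none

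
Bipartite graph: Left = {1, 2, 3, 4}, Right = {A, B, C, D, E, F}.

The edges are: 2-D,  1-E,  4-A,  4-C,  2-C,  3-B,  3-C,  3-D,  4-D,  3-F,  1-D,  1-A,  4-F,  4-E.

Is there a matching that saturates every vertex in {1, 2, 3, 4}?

Yes

A valid assignment of size 4: 1→E, 2→C, 3→B, 4→A.
All 4 left vertices are covered.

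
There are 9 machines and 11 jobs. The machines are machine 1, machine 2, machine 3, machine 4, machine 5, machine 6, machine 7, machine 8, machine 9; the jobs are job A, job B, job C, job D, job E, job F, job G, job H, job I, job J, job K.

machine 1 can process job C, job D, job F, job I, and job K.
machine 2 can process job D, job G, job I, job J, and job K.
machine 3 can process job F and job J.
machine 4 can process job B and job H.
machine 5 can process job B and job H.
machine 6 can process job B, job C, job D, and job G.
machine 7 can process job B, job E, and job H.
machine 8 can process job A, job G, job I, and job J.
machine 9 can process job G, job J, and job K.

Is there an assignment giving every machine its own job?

Yes

One maximum matching: machine 1–job D, machine 2–job K, machine 3–job F, machine 4–job B, machine 5–job H, machine 6–job G, machine 7–job E, machine 8–job A, machine 9–job J.
Every machine is matched, so this matching saturates all of them.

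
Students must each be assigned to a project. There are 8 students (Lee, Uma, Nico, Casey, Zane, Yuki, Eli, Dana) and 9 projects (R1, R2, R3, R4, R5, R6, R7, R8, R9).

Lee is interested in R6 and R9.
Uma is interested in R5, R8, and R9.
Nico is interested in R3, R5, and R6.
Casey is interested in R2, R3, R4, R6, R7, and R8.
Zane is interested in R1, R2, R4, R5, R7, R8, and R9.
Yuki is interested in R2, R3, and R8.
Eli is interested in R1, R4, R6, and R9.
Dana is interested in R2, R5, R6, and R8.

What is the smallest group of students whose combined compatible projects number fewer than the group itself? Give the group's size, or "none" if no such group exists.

A matching saturating every student exists, for instance Lee→R9, Uma→R5, Nico→R6, Casey→R2, Zane→R4, Yuki→R3, Eli→R1, Dana→R8.
By Hall's marriage theorem, this means |N(S)| ≥ |S| for every subset S, so no violating subset exists.

none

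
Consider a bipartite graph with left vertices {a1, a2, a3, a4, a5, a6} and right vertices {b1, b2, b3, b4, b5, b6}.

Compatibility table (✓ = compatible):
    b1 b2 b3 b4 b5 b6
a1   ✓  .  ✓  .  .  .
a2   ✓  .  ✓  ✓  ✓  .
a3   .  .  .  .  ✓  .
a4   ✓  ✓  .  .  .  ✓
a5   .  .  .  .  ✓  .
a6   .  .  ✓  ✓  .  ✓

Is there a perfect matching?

The set {a3, a5} has only 1 neighbour ({b5}), so by Hall's theorem at most 5 of the 6 left vertices can be matched.
Hence no matching covers every left vertex.

No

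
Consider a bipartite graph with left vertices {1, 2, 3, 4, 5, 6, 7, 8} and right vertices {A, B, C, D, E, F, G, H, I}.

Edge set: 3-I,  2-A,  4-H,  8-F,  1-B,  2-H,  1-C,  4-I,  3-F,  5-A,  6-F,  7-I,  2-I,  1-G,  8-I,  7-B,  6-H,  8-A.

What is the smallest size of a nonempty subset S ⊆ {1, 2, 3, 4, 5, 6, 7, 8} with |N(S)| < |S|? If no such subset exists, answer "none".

Take S = {2, 3, 4, 5, 6}. Its neighbourhood is {A, F, H, I}, so |N(S)| = 4 < |S| = 5.
Every subset of size less than 5 has at least as many neighbours as members, so 5 is the minimum.

5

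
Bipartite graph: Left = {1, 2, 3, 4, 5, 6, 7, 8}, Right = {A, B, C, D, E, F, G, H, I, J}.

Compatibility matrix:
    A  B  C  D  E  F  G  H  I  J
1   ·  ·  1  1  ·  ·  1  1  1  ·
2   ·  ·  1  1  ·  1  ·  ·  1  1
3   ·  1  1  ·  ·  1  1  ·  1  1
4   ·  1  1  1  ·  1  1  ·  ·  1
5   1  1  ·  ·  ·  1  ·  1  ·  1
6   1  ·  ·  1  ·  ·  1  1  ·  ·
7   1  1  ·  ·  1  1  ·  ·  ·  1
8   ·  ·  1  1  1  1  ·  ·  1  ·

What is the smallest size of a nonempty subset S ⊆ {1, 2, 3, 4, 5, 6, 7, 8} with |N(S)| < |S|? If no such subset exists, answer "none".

none

A matching saturating every left vertex exists, for instance 1→H, 2→F, 3→B, 4→G, 5→A, 6→D, 7→J, 8→E.
By Hall's marriage theorem, this means |N(S)| ≥ |S| for every subset S, so no violating subset exists.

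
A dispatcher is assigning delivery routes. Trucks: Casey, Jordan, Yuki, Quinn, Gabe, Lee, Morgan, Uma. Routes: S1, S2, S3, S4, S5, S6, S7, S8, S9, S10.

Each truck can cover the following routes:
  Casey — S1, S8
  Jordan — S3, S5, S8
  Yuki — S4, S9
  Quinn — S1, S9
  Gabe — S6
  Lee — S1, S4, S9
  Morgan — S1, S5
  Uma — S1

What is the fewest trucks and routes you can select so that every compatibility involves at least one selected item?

7

{Casey, Jordan, Gabe, Morgan, S1, S4, S9} is a vertex cover of size 7: every edge has an endpoint in this set.
No smaller cover exists because Casey–S8, Jordan–S3, Yuki–S9, Quinn–S1, Gabe–S6, Lee–S4, Morgan–S5 is a matching of size 7, and a cover must include an endpoint of each of these disjoint edges (König's theorem).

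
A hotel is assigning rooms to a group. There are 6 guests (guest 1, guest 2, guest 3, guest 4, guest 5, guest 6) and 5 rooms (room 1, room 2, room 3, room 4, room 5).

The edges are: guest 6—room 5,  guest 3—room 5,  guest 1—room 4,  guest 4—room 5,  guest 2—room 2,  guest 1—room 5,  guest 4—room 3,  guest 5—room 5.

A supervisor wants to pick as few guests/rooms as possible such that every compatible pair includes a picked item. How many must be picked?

4

A maximum matching has 4 edges (e.g. guest 1–room 4, guest 2–room 2, guest 3–room 5, guest 4–room 3).
By König's theorem the minimum vertex cover has the same size. One such cover is {guest 1, guest 2, guest 4, room 5}.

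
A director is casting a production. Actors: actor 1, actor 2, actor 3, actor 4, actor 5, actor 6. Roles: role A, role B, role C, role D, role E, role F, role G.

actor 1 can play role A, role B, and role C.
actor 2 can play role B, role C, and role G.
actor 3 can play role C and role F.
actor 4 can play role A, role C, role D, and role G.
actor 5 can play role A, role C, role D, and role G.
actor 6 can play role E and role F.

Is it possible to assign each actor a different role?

For example, pair actor 1-role A, actor 2-role B, actor 3-role C, actor 4-role D, actor 5-role G, actor 6-role F.
All 6 actors are covered.

Yes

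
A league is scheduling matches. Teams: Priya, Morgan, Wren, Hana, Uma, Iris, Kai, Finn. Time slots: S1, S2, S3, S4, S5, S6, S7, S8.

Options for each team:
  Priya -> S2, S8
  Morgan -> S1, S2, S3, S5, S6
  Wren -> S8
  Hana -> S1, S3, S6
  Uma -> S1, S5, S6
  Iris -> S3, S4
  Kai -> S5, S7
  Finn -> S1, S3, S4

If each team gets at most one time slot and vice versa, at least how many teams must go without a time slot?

0

One maximum matching: Priya-S2, Morgan-S5, Wren-S8, Hana-S6, Uma-S1, Iris-S3, Kai-S7, Finn-S4.
This saturates every team, so 8 is the maximum.
That matches 8 of the 8, leaving 0 unmatched; no matching can do better.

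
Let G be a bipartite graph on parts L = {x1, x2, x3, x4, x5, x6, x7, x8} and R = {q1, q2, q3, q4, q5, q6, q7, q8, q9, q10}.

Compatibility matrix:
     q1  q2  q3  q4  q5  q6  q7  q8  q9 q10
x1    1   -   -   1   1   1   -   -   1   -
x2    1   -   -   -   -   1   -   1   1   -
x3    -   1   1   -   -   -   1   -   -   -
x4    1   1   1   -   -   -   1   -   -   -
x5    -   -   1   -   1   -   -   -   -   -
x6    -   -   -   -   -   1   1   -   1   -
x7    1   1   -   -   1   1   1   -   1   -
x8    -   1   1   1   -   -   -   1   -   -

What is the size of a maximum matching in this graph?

A valid assignment of size 8: x1-q9, x2-q6, x3-q2, x4-q3, x5-q5, x6-q7, x7-q1, x8-q8.
This saturates every left vertex, so 8 is the maximum.

8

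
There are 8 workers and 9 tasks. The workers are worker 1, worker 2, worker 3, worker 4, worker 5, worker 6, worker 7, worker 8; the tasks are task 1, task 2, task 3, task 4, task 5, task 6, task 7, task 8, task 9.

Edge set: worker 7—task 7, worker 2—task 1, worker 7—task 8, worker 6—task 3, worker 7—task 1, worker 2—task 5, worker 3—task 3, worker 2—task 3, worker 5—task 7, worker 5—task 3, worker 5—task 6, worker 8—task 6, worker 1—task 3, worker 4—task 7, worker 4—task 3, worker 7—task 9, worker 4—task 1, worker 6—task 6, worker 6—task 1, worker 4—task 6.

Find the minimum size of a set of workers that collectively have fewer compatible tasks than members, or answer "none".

Take S = {worker 1, worker 3}. Its neighbourhood is {task 3}, so |N(S)| = 1 < |S| = 2.
No single vertex violates Hall's condition since each has at least one neighbour, so 2 is the minimum.

2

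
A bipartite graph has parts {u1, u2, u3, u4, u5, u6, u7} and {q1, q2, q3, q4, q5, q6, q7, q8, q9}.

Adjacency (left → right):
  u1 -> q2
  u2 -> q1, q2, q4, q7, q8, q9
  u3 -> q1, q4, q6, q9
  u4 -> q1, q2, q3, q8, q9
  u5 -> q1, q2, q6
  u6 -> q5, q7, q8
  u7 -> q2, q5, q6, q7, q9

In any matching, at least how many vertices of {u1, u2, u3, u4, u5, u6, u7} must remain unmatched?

0

A valid assignment of size 7: u1→q2, u2→q4, u3→q6, u4→q8, u5→q1, u6→q7, u7→q9.
This saturates every left vertex, so 7 is the maximum.
That matches 7 of the 7, leaving 0 unmatched; no matching can do better.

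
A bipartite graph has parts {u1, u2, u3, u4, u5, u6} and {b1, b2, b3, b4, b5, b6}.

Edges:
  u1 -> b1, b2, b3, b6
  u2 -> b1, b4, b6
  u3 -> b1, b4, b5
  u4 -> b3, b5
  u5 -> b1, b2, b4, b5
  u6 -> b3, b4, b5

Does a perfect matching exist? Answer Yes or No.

One maximum matching: u1-b2, u2-b6, u3-b1, u4-b5, u5-b4, u6-b3.
Every left vertex is matched, so this is a perfect matching.

Yes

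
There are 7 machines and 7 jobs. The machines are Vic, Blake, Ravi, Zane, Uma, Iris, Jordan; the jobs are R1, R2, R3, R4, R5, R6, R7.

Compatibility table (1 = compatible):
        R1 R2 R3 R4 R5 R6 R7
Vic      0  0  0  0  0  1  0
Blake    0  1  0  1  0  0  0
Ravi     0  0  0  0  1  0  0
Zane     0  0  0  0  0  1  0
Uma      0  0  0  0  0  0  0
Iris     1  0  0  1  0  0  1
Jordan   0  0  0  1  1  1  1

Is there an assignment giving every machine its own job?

No

The set {Vic, Zane, Uma} has only 1 neighbour ({R6}), so by Hall's theorem at most 5 of the 7 machines can be matched.
Hence no matching covers every machine.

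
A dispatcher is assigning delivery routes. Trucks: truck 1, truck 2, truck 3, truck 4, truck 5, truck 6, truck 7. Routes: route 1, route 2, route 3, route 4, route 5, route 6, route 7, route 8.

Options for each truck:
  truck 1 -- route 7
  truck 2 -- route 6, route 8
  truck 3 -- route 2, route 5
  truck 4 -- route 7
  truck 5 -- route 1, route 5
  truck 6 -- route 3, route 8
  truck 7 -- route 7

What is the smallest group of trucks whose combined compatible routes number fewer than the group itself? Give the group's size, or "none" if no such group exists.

2

Take S = {truck 1, truck 4}. Its neighbourhood is {route 7}, so |N(S)| = 1 < |S| = 2.
No single vertex violates Hall's condition since each has at least one neighbour, so 2 is the minimum.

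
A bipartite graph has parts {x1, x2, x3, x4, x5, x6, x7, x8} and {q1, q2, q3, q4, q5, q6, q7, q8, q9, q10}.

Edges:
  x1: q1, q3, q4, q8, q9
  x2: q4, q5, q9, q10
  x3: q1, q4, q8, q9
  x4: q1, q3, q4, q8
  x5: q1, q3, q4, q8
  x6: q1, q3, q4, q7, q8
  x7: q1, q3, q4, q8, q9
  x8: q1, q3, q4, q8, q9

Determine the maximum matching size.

7

One maximum matching: x1-q1, x2-q5, x3-q8, x4-q4, x5-q3, x6-q7, x7-q9.
The set {x1, x3, x4, x5, x7, x8} has only 5 neighbours ({q1, q3, q4, q8, q9}), so by Hall's theorem at most 7 of the 8 left vertices can be matched.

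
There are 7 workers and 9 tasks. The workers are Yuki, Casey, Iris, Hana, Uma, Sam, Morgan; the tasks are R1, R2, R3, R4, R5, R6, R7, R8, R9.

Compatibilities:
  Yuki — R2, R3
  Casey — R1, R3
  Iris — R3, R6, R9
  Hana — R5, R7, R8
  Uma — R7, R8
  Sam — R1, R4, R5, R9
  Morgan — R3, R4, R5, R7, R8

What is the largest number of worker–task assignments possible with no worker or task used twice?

7

One maximum matching: Yuki–R2, Casey–R1, Iris–R9, Hana–R5, Uma–R7, Sam–R4, Morgan–R3.
All 7 workers are matched, so no larger matching exists.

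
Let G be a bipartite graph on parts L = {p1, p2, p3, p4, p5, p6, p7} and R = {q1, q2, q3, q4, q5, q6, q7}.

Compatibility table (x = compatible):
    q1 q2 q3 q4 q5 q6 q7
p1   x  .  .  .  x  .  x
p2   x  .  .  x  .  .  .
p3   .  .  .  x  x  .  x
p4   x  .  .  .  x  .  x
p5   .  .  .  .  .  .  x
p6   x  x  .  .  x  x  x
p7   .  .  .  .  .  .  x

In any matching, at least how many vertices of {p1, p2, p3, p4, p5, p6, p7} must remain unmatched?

One maximum matching: p1-q1, p2-q4, p3-q5, p4-q7, p6-q6.
The set {p1, p2, p3, p4, p5, p7} has only 4 neighbours ({q1, q4, q5, q7}), so by Hall's theorem at most 5 of the 7 left vertices can be matched.
That matches 5 of the 7, leaving 2 unmatched; no matching can do better.

2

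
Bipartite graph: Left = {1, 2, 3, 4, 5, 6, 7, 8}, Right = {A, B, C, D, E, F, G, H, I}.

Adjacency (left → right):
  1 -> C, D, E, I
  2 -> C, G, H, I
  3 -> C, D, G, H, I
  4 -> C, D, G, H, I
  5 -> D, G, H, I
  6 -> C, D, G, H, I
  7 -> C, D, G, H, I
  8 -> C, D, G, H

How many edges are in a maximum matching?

6

For example, pair 1–E, 2–C, 3–H, 4–I, 5–D, 6–G.
The set {2, 3, 4, 5, 6, 7, 8} has only 5 neighbours ({C, D, G, H, I}), so by Hall's theorem at most 6 of the 8 left vertices can be matched.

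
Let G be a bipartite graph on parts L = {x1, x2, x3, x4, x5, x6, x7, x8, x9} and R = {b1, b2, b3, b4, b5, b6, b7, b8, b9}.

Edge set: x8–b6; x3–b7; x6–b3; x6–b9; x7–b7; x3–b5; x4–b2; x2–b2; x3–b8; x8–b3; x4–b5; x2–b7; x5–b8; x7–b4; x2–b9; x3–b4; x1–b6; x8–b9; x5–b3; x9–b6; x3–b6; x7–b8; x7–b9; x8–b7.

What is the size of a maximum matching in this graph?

A valid assignment of size 8: x1-b6, x2-b2, x3-b4, x4-b5, x5-b8, x6-b9, x7-b7, x8-b3.
The set {x1, x9} has only 1 neighbour ({b6}), so by Hall's theorem at most 8 of the 9 left vertices can be matched.

8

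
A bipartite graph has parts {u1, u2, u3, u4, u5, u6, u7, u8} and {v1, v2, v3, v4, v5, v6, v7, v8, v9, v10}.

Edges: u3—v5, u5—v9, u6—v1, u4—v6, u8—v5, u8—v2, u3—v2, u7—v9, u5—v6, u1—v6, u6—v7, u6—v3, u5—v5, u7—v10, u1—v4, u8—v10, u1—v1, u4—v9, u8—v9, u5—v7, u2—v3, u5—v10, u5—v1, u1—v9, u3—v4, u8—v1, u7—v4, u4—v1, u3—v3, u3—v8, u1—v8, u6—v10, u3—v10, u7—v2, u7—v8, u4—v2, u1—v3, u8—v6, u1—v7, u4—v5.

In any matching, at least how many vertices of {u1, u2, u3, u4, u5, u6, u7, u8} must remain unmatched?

For example, pair u1-v1, u2-v3, u3-v5, u4-v2, u5-v6, u6-v7, u7-v8, u8-v10.
All 8 left vertices are matched, so no larger matching exists.
That matches 8 of the 8, leaving 0 unmatched; no matching can do better.

0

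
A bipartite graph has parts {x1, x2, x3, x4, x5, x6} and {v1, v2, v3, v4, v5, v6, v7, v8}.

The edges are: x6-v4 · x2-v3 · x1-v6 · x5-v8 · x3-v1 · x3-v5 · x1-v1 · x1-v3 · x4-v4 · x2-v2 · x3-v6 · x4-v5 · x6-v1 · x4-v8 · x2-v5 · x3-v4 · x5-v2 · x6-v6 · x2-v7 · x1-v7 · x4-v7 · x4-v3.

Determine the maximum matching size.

6

For example, pair x1–v7, x2–v2, x3–v1, x4–v3, x5–v8, x6–v6.
This saturates every left vertex, so 6 is the maximum.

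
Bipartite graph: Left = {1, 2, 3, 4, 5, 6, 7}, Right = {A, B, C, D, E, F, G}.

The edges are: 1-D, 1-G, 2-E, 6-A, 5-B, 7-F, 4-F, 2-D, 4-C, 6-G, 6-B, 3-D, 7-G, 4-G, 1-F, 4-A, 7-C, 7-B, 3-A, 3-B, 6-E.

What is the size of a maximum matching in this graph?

7

For example, pair 1-D, 2-E, 3-A, 4-C, 5-B, 6-G, 7-F.
All 7 left vertices are matched, so no larger matching exists.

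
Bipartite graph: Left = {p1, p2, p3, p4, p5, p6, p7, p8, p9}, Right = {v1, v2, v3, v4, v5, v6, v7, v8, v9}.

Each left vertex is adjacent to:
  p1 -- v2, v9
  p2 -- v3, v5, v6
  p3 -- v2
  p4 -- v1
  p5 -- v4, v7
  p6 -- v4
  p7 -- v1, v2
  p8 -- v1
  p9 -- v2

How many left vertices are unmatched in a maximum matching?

One maximum matching: p1→v9, p2→v6, p3→v2, p4→v1, p5→v7, p6→v4.
The set {p3, p4, p7, p8, p9} has only 2 neighbours ({v1, v2}), so by Hall's theorem at most 6 of the 9 left vertices can be matched.
That matches 6 of the 9, leaving 3 unmatched; no matching can do better.

3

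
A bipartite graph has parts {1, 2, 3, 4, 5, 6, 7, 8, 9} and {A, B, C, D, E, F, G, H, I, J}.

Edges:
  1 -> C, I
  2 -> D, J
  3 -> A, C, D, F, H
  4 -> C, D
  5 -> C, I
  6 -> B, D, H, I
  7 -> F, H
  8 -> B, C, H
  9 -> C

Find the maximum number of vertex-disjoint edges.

8

For example, pair 1-I, 2-J, 3-A, 4-D, 5-C, 6-H, 7-F, 8-B.
The set {1, 5, 9} has only 2 neighbours ({C, I}), so by Hall's theorem at most 8 of the 9 left vertices can be matched.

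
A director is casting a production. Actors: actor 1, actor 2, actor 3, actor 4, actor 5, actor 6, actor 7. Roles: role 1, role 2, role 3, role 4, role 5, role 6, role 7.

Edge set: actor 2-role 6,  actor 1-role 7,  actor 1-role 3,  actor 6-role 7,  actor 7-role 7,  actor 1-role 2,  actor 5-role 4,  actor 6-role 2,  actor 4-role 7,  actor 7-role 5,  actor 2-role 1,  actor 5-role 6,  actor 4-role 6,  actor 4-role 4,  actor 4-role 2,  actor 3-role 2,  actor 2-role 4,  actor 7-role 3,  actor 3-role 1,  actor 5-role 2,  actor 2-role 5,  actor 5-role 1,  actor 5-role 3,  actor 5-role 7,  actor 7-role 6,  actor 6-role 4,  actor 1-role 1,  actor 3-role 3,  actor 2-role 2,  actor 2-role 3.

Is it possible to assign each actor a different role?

Yes

One maximum matching: actor 1–role 1, actor 2–role 5, actor 3–role 2, actor 4–role 6, actor 5–role 7, actor 6–role 4, actor 7–role 3.
All 7 actors are covered.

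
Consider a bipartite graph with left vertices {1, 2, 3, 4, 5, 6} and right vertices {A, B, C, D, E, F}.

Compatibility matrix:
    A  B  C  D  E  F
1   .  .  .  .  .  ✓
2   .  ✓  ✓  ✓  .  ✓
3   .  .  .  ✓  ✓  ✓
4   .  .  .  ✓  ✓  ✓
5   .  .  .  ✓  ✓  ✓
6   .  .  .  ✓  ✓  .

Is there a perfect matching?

No

The set {1, 3, 4, 5, 6} has only 3 neighbours ({D, E, F}), so by Hall's theorem at most 4 of the 6 left vertices can be matched.
Hence no matching covers every left vertex.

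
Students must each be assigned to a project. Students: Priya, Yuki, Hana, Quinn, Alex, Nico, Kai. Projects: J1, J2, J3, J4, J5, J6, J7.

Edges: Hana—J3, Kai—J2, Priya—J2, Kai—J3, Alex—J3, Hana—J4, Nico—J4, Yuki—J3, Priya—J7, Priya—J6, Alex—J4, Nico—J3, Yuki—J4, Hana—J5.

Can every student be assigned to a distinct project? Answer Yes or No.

No

The set {Yuki, Quinn, Alex, Nico} has only 2 neighbours ({J3, J4}), so by Hall's theorem at most 5 of the 7 students can be matched.
Hence no matching covers every student.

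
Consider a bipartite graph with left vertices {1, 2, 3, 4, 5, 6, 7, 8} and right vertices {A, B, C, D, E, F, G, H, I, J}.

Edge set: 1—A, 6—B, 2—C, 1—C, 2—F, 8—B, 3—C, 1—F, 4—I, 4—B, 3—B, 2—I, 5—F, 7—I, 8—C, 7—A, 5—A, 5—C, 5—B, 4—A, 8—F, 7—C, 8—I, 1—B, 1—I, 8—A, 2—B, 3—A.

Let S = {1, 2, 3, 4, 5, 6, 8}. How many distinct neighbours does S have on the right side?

The union of neighbours of {1, 2, 3, 4, 5, 6, 8} is {A, B, C, F, I}, which has 5 elements.
Since |N(S)| = 5 < |S| = 7, Hall's condition fails for this subset.

5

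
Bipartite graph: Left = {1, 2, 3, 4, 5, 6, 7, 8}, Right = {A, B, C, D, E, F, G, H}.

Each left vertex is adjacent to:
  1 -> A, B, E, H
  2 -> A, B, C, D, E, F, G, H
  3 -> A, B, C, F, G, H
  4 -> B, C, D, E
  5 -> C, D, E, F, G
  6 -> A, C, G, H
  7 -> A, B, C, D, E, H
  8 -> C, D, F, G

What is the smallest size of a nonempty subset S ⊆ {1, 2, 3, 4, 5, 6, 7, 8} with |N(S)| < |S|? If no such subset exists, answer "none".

none

A matching saturating every left vertex exists, for instance 1→B, 2→H, 3→A, 4→D, 5→G, 6→C, 7→E, 8→F.
By Hall's marriage theorem, this means |N(S)| ≥ |S| for every subset S, so no violating subset exists.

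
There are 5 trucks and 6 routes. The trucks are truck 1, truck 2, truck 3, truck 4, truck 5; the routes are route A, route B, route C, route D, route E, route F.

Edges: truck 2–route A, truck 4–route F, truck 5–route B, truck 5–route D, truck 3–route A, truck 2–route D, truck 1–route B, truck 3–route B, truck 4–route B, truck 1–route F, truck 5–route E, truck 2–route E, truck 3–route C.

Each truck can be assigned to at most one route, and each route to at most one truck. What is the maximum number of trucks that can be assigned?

5

A valid assignment of size 5: truck 1–route F, truck 2–route D, truck 3–route C, truck 4–route B, truck 5–route E.
All 5 trucks are matched, so no larger matching exists.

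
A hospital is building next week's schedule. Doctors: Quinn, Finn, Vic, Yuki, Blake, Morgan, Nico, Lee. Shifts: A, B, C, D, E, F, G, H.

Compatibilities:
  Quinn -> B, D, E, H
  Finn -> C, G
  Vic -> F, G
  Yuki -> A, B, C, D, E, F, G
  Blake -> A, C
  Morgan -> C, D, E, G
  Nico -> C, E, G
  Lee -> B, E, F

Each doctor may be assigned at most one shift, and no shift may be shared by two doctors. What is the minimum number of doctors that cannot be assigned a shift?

For example, pair Quinn–H, Finn–C, Vic–F, Yuki–G, Blake–A, Morgan–D, Nico–E, Lee–B.
This saturates every doctor, so 8 is the maximum.
That matches 8 of the 8, leaving 0 unmatched; no matching can do better.

0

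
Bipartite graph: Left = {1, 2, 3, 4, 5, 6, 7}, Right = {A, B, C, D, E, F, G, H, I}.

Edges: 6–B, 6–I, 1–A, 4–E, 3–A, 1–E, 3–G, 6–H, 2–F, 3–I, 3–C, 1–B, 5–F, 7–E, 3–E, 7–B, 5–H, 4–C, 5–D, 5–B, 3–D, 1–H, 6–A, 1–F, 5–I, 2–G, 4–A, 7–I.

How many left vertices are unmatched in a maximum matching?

0

A valid assignment of size 7: 1→A, 2→F, 3→G, 4→E, 5→H, 6→I, 7→B.
All 7 left vertices are matched, so no larger matching exists.
That matches 7 of the 7, leaving 0 unmatched; no matching can do better.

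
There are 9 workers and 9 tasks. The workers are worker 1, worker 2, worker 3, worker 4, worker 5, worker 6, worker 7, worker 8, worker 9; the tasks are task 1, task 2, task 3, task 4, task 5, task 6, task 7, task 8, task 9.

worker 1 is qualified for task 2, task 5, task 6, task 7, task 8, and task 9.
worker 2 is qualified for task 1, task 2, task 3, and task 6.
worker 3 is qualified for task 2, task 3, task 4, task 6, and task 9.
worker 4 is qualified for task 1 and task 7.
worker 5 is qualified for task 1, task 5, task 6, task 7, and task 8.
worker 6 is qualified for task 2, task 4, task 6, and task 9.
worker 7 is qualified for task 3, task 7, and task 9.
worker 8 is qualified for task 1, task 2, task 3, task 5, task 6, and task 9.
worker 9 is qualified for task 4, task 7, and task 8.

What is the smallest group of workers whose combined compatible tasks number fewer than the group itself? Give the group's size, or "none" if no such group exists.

A matching saturating every worker exists, for instance worker 1→task 6, worker 2→task 2, worker 3→task 4, worker 4→task 1, worker 5→task 8, worker 6→task 9, worker 7→task 3, worker 8→task 5, worker 9→task 7.
By Hall's marriage theorem, this means |N(S)| ≥ |S| for every subset S, so no violating subset exists.

none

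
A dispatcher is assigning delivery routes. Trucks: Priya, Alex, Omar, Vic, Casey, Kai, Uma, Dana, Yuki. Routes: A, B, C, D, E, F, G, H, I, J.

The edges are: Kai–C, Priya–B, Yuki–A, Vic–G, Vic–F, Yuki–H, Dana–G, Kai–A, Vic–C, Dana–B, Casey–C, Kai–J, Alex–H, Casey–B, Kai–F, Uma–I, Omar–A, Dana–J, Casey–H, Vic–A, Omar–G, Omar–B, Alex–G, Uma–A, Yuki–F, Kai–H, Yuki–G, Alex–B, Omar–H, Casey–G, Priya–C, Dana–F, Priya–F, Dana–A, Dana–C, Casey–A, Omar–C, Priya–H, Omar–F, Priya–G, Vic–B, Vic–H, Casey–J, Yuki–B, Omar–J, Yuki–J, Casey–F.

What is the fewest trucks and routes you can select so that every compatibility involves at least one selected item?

8

A maximum matching has 8 edges (e.g. Priya–C, Alex–B, Omar–G, Vic–F, Casey–H, Kai–A, Uma–I, Dana–J).
By König's theorem the minimum vertex cover has the same size. One such cover is {Uma, A, B, C, F, G, H, J}.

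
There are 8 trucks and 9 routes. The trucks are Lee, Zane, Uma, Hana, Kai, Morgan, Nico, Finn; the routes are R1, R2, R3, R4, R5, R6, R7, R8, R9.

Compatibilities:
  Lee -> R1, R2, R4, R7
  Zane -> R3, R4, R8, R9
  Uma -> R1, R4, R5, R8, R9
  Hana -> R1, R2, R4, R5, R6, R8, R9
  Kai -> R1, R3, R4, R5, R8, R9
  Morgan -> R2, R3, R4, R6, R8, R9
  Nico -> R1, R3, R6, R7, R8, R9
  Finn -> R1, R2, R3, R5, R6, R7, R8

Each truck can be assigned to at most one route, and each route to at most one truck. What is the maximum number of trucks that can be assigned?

One maximum matching: Lee-R7, Zane-R8, Uma-R1, Hana-R2, Kai-R4, Morgan-R9, Nico-R3, Finn-R6.
This saturates every truck, so 8 is the maximum.

8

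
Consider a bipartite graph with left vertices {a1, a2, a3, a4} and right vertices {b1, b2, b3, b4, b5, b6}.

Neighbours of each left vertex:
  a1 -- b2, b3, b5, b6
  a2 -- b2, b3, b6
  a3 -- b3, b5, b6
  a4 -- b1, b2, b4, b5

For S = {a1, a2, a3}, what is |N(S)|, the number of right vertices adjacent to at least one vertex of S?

The union of neighbours of {a1, a2, a3} is {b2, b3, b5, b6}, which has 4 elements.
Since |N(S)| = 4 ≥ |S| = 3, Hall's condition holds for this subset.

4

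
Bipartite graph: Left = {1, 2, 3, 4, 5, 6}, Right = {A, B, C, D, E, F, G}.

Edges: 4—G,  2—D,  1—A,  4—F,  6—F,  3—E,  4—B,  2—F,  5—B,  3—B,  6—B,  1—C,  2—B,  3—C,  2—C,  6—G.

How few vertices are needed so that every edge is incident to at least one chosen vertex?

The 6 edges 1–A, 2–C, 3–E, 4–G, 5–B, 6–F form a matching, so any vertex cover needs at least 6 vertices (one per matched edge).
Conversely {1, 2, 3, 4, 5, 6} meets every edge and has exactly 6 vertices, so 6 is optimal.

6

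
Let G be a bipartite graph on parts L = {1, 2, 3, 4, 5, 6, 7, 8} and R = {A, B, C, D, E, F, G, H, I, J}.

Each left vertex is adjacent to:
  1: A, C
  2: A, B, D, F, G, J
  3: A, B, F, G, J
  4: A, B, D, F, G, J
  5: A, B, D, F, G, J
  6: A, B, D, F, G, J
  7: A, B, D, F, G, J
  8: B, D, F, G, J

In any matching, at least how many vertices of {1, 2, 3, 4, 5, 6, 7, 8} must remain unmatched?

For example, pair 1→C, 2→D, 3→F, 4→B, 5→A, 6→G, 7→J.
The set {2, 3, 4, 5, 6, 7, 8} has only 6 neighbours ({A, B, D, F, G, J}), so by Hall's theorem at most 7 of the 8 left vertices can be matched.
That matches 7 of the 8, leaving 1 unmatched; no matching can do better.

1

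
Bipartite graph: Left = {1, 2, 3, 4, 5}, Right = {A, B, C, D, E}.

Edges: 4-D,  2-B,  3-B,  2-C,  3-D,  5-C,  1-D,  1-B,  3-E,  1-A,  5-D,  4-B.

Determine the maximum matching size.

For example, pair 1→A, 2→B, 3→E, 4→D, 5→C.
This saturates every left vertex, so 5 is the maximum.

5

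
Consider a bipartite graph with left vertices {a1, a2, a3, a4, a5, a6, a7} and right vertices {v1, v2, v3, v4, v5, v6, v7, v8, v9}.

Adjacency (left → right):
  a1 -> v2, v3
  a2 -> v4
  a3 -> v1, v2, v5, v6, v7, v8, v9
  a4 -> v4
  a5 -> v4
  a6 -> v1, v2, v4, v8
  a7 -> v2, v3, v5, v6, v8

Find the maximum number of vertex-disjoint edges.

One maximum matching: a1-v2, a2-v4, a3-v8, a6-v1, a7-v3.
The set {a2, a4, a5} has only 1 neighbour ({v4}), so by Hall's theorem at most 5 of the 7 left vertices can be matched.

5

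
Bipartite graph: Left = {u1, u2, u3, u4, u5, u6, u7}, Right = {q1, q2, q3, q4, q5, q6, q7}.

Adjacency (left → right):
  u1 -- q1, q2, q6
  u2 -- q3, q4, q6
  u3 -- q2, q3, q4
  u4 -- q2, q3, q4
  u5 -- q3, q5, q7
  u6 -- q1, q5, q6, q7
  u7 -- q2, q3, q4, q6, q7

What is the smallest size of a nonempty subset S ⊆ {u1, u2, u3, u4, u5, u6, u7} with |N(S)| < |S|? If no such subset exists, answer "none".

A matching saturating every left vertex exists, for instance u1→q1, u2→q4, u3→q2, u4→q3, u5→q5, u6→q7, u7→q6.
By Hall's marriage theorem, this means |N(S)| ≥ |S| for every subset S, so no violating subset exists.

none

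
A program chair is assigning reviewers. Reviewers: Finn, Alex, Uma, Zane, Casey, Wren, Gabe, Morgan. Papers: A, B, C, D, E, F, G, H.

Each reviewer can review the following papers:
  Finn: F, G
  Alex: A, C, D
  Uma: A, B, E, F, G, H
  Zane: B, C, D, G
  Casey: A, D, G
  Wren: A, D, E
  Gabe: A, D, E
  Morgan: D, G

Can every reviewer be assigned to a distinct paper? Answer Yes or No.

For example, pair Finn-F, Alex-C, Uma-H, Zane-B, Casey-D, Wren-E, Gabe-A, Morgan-G.
Every reviewer is matched, so this is a perfect matching.

Yes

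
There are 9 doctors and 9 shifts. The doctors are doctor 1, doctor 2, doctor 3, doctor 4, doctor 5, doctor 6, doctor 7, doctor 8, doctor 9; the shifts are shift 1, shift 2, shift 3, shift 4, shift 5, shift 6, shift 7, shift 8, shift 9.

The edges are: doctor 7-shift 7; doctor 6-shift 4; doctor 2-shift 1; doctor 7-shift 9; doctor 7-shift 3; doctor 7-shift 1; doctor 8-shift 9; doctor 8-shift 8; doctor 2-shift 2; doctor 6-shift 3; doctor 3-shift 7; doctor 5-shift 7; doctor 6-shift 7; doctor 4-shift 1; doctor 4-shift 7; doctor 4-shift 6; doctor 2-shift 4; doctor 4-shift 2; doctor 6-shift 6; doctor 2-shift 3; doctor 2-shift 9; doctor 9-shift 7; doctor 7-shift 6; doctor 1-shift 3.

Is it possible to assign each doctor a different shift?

No

The set {doctor 3, doctor 5, doctor 9} has only 1 neighbour ({shift 7}), so by Hall's theorem at most 7 of the 9 doctors can be matched.
Hence no matching covers every doctor.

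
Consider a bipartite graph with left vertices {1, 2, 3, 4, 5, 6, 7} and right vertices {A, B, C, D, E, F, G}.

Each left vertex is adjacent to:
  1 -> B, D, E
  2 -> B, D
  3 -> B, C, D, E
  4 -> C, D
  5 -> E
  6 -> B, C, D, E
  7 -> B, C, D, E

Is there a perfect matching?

The set {1, 2, 3, 4, 5, 6, 7} has only 4 neighbours ({B, C, D, E}), so by Hall's theorem at most 4 of the 7 left vertices can be matched.
Hence no matching covers every left vertex.

No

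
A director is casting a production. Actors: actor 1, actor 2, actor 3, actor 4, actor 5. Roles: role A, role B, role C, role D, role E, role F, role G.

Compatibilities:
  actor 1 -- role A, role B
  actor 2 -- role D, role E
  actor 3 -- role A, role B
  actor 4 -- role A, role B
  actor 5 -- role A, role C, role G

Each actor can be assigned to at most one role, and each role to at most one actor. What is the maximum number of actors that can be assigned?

4

For example, pair actor 1→role A, actor 2→role D, actor 3→role B, actor 5→role G.
The set {actor 1, actor 3, actor 4} has only 2 neighbours ({role A, role B}), so by Hall's theorem at most 4 of the 5 actors can be matched.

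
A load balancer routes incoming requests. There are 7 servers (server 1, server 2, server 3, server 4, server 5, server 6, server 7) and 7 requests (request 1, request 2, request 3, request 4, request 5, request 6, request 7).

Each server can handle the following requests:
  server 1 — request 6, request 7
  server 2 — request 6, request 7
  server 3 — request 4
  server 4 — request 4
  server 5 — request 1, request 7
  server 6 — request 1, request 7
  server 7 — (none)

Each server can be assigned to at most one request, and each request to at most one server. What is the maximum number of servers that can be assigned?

4

For example, pair server 1→request 6, server 2→request 7, server 3→request 4, server 5→request 1.
The set {server 1, server 2, server 3, server 4, server 5, server 6, server 7} has only 4 neighbours ({request 1, request 4, request 6, request 7}), so by Hall's theorem at most 4 of the 7 servers can be matched.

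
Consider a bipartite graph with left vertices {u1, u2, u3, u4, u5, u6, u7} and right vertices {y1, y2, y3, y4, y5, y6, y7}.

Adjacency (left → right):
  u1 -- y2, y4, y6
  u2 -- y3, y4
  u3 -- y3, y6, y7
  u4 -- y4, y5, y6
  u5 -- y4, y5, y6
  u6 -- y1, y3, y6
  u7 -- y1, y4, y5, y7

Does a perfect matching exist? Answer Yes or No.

A valid assignment of size 7: u1→y2, u2→y4, u3→y3, u4→y6, u5→y5, u6→y1, u7→y7.
All 7 left vertices are covered.

Yes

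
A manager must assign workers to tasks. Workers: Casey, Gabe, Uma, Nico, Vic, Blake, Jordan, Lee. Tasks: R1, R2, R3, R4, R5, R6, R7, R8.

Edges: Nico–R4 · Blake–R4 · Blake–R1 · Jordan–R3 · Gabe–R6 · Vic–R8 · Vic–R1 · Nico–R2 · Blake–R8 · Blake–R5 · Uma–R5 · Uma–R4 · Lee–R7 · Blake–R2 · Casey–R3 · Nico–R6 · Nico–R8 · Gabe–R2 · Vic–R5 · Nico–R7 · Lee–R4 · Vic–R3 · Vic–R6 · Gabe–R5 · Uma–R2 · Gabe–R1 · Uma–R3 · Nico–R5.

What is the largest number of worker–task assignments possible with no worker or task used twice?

7

One maximum matching: Casey–R3, Gabe–R5, Uma–R4, Nico–R6, Vic–R1, Blake–R2, Lee–R7.
The set {Casey, Jordan} has only 1 neighbour ({R3}), so by Hall's theorem at most 7 of the 8 workers can be matched.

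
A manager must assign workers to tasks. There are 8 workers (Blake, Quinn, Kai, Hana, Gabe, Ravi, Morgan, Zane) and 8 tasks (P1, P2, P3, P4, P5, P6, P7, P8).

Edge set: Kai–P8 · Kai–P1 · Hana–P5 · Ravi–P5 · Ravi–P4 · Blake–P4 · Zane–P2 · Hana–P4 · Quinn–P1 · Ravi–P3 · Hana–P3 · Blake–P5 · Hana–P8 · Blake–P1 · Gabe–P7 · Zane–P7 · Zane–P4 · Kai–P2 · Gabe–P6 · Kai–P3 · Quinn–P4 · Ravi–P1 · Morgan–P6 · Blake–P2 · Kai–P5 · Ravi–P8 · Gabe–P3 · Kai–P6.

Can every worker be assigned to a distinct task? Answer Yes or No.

One maximum matching: Blake–P2, Quinn–P4, Kai–P1, Hana–P5, Gabe–P3, Ravi–P8, Morgan–P6, Zane–P7.
All 8 workers are covered.

Yes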